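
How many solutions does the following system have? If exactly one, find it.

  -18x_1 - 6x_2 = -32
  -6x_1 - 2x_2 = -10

Row-reduce:
R1 ← R1 / (-18).
R2 ← R2 + 6·R1.
Row 2 reduces to 0 = 2/3, a contradiction. The system is inconsistent.

no solution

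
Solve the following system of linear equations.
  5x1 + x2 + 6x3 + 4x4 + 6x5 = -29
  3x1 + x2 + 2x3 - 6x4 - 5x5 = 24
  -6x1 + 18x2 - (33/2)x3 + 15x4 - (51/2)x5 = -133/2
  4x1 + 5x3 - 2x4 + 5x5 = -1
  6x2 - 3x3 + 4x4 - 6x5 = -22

no solution

Row-reduce:
R1 ← R1 / (5).
R2 ← R2 − 3·R1.
R3 ← R3 + 6·R1.
R4 ← R4 − 4·R1.
R2 ← R2 / (2/5).
R1 ← R1 − 1/5·R2.
R3 ← R3 − 96/5·R2.
R4 ← R4 + 4/5·R2.
R5 ← R5 − 6·R2.
R3 ← R3 / (135/2).
R1 ← R1 − 2·R3.
R2 ← R2 + 4·R3.
R4 ← R4 + 3·R3.
R5 ← R5 − 21·R3.
R4 ← R4 / (-16/5).
R1 ← R1 + 113/15·R4.
R2 ← R2 − 61/15·R4.
R3 ← R3 − 94/15·R4.
R5 ← R5 + 8/5·R4.
Row 5 reduces to 0 = 2/3, a contradiction. The system is inconsistent.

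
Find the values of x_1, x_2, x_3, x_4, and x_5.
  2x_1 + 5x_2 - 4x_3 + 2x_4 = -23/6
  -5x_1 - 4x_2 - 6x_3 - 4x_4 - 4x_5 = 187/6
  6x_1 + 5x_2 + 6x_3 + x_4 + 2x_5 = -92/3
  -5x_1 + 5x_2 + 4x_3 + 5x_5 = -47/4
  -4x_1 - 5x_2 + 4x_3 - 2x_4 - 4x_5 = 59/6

x_1 = -3/2, x_2 = -3/2, x_3 = -2, x_4 = -2/3, x_5 = -3/4

Row-reduce the augmented matrix:
R1 ← R1 / (2).
R2 ← R2 + 5·R1.
R3 ← R3 − 6·R1.
R4 ← R4 + 5·R1.
R5 ← R5 + 4·R1.
R2 ← R2 / (17/2).
R1 ← R1 − 5/2·R2.
R3 ← R3 + 10·R2.
R4 ← R4 − 35/2·R2.
R5 ← R5 − 5·R2.
R3 ← R3 / (-14/17).
R1 ← R1 − 46/17·R3.
R2 ← R2 + 32/17·R3.
R4 ← R4 − 458/17·R3.
R5 ← R5 − 92/17·R3.
R4 ← R4 / (-855/7).
R1 ← R1 + 83/7·R4.
R2 ← R2 − 62/7·R4.
R3 ← R3 − 65/14·R4.
R5 ← R5 + 166/7·R4.
R5 ← R5 / (-4114/855).
R1 ← R1 + 347/855·R5.
R2 ← R2 − 218/855·R5.
R3 ← R3 − 145/342·R5.
R4 ← R4 − 527/855·R5.
Reading off the reduced rows gives x_1 = -3/2, x_2 = -3/2, x_3 = -2, x_4 = -2/3, x_5 = -3/4.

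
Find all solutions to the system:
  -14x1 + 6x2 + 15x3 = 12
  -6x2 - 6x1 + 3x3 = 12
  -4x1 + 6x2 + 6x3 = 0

infinitely many solutions

Row-reduce:
R1 ← R1 / (-14).
R2 ← R2 + 6·R1.
R3 ← R3 + 4·R1.
R2 ← R2 / (-60/7).
R1 ← R1 + 3/7·R2.
R3 ← R3 − 30/7·R2.
Rank is 2 with 3 unknowns, leaving x3 free.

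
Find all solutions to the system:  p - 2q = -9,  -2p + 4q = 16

no solution

Row-reduce:
R2 ← R2 + 2·R1.
Row 2 reduces to 0 = -2, a contradiction. The system is inconsistent.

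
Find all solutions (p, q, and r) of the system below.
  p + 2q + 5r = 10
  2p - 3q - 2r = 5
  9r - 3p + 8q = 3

no solution

Row-reduce:
R2 ← R2 − 2·R1.
R3 ← R3 + 3·R1.
R2 ← R2 / (-7).
R1 ← R1 − 2·R2.
R3 ← R3 − 14·R2.
Row 3 reduces to 0 = 3, a contradiction. The system is inconsistent.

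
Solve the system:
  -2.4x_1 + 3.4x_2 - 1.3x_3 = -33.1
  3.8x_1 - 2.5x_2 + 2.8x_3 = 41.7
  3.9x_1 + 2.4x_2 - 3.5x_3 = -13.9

x_1 = 4, x_2 = -5, x_3 = 5

Row-reduce the augmented matrix:
R1 ← R1 / (-12/5).
R2 ← R2 − 19/5·R1.
R3 ← R3 − 39/10·R1.
R2 ← R2 / (173/60).
R1 ← R1 + 17/12·R2.
R3 ← R3 − 317/40·R2.
R3 ← R3 / (-10589/1384).
R1 ← R1 − 627/692·R3.
R2 ← R2 − 89/346·R3.
Reading off the reduced rows gives x_1 = 4, x_2 = -5, x_3 = 5.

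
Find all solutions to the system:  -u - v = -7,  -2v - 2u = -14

Row-reduce:
R1 ← R1 / (-1).
R2 ← R2 + 2·R1.
Rank is 1 with 2 unknowns, leaving v free.

infinitely many solutions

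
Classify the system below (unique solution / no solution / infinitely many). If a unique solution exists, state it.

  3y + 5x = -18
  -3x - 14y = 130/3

x = -2, y = -8/3

Row-reduce the augmented matrix:
R1 ← R1 / (5).
R2 ← R2 + 3·R1.
R2 ← R2 / (-61/5).
R1 ← R1 − 3/5·R2.
Reading off the reduced rows gives x = -2, y = -8/3.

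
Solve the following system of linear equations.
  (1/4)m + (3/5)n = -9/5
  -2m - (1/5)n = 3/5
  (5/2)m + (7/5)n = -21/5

m = 0, n = -3

Row-reduce the augmented matrix:
R1 ← R1 / (1/4).
R2 ← R2 + 2·R1.
R3 ← R3 − 5/2·R1.
R2 ← R2 / (23/5).
R1 ← R1 − 12/5·R2.
R3 ← R3 + 23/5·R2.
R3 reduces to 0 = 0, so the extra equation is consistent.
Reading off the reduced rows gives m = 0, n = -3.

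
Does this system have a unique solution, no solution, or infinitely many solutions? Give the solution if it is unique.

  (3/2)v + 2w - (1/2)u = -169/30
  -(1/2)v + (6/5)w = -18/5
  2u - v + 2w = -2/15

u = 3, v = 4/5, w = -8/3

Row-reduce the augmented matrix:
R1 ← R1 / (-1/2).
R3 ← R3 − 2·R1.
R2 ← R2 / (-1/2).
R1 ← R1 + 3·R2.
R3 ← R3 − 5·R2.
R3 ← R3 / (22).
R1 ← R1 + 56/5·R3.
R2 ← R2 + 12/5·R3.
Reading off the reduced rows gives u = 3, v = 4/5, w = -8/3.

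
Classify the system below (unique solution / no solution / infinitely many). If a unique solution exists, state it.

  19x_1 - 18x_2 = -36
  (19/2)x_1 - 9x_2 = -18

infinitely many solutions

Row-reduce:
R1 ← R1 / (19).
R2 ← R2 − 19/2·R1.
Rank is 1 with 2 unknowns, leaving x_2 free.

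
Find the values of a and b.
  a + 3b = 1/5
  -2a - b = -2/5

a = 1/5, b = 0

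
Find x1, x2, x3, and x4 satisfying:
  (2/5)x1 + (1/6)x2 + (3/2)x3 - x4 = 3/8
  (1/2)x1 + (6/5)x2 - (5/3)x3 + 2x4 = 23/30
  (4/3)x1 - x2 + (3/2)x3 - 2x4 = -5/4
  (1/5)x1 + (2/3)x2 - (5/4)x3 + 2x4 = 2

x1 = 0, x2 = -3/4, x3 = 2, x4 = 5/2

Row-reduce the augmented matrix:
R1 ← R1 / (2/5).
R2 ← R2 − 1/2·R1.
R3 ← R3 − 4/3·R1.
R4 ← R4 − 1/5·R1.
R2 ← R2 / (119/120).
R1 ← R1 − 5/12·R2.
R3 ← R3 + 14/9·R2.
R4 ← R4 − 7/12·R2.
R3 ← R3 / (-163/18).
R1 ← R1 − 110/21·R3.
R2 ← R2 + 25/7·R3.
R4 ← R4 − 1/12·R3.
R4 ← R4 / (1794/2771).
R1 ← R1 + 2820/19397·R4.
R2 ← R2 − 14370/19397·R4.
R3 ← R3 + 1968/2771·R4.
Reading off the reduced rows gives x1 = 0, x2 = -3/4, x3 = 2, x4 = 5/2.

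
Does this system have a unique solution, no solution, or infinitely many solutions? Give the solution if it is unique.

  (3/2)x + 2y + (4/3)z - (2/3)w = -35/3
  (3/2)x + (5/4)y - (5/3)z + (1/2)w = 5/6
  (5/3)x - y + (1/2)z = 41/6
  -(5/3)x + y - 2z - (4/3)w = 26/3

Row-reduce the augmented matrix:
R1 ← R1 / (3/2).
R2 ← R2 − 3/2·R1.
R3 ← R3 − 5/3·R1.
R4 ← R4 + 5/3·R1.
R2 ← R2 / (-3/4).
R1 ← R1 − 4/3·R2.
R3 ← R3 + 29/9·R2.
R4 ← R4 − 29/9·R2.
R3 ← R3 / (643/54).
R1 ← R1 + 40/9·R3.
R2 ← R2 − 4·R3.
R4 ← R4 + 362/27·R3.
R4 ← R4 / (-3610/1929).
R1 ← R1 − 68/1929·R4.
R2 ← R2 + 698/5787·R4.
R3 ← R3 + 692/1929·R4.
Reading off the reduced rows gives x = 2, y = -6, z = -5, w = -6.

x = 2, y = -6, z = -5, w = -6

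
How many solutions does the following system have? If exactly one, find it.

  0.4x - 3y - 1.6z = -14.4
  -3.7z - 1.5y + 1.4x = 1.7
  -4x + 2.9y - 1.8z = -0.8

Row-reduce the augmented matrix:
R1 ← R1 / (2/5).
R2 ← R2 − 7/5·R1.
R3 ← R3 + 4·R1.
R2 ← R2 / (9).
R1 ← R1 + 15/2·R2.
R3 ← R3 + 271/10·R2.
R3 ← R3 / (-10871/900).
R1 ← R1 + 29/12·R3.
R2 ← R2 − 19/90·R3.
Reading off the reduced rows gives x = 5, y = 6, z = -1.

x = 5, y = 6, z = -1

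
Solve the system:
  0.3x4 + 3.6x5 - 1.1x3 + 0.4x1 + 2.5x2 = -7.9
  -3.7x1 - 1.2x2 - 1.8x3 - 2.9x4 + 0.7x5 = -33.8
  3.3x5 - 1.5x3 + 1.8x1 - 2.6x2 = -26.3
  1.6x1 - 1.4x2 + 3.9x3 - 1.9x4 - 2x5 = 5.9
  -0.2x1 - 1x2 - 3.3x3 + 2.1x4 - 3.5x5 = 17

x1 = 2, x2 = 4, x3 = 2, x4 = 5, x5 = -5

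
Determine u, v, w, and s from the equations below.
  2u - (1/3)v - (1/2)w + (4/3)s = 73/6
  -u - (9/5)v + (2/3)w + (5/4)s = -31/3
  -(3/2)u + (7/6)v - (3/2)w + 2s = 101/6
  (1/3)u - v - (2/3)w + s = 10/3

u = 3, v = 5, w = -5, s = 4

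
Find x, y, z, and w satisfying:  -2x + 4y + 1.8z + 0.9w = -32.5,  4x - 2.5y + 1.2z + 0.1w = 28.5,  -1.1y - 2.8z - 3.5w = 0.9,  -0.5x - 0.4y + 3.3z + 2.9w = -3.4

x = 6, y = -4, z = -5, w = 5

Row-reduce the augmented matrix:
R1 ← R1 / (-2).
R2 ← R2 − 4·R1.
R4 ← R4 + 1/2·R1.
R2 ← R2 / (11/2).
R1 ← R1 + 2·R2.
R3 ← R3 + 11/10·R2.
R4 ← R4 + 7/5·R2.
R3 ← R3 / (-46/25).
R1 ← R1 − 93/110·R3.
R2 ← R2 − 48/55·R3.
R4 ← R4 − 4479/1100·R3.
R4 ← R4 / (-37907/10120).
R1 ← R1 + 1207/1012·R4.
R2 ← R2 + 287/253·R4.
R3 ← R3 − 39/23·R4.
Reading off the reduced rows gives x = 6, y = -4, z = -5, w = 5.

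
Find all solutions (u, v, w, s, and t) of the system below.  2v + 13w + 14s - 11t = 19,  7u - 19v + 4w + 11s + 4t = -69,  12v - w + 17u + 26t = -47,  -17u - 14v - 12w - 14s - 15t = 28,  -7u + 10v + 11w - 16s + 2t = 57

Row-reduce:
Swap R1 and R2.
R1 ← R1 / (7).
R3 ← R3 − 17·R1.
R4 ← R4 + 17·R1.
R5 ← R5 + 7·R1.
R2 ← R2 / (2).
R1 ← R1 + 19/7·R2.
R3 ← R3 − 407/7·R2.
R4 ← R4 + 421/7·R2.
R5 ← R5 + 9·R2.
R3 ← R3 / (-5441/14).
R1 ← R1 − 255/14·R3.
R2 ← R2 − 13/2·R3.
R4 ← R4 − 5441/14·R3.
R5 ← R5 − 147/2·R3.
Swap R4 and R5.
R4 ← R4 / (-130714/5441).
R1 ← R1 − 1332/5441·R4.
R2 ← R2 + 1381/5441·R4.
R3 ← R3 − 6072/5441·R4.
Rank is 4 with 5 unknowns, leaving t free.

infinitely many solutions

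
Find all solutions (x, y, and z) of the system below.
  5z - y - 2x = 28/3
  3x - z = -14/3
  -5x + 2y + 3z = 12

x = -1, y = 1, z = 5/3

Row-reduce the augmented matrix:
R1 ← R1 / (-2).
R2 ← R2 − 3·R1.
R3 ← R3 + 5·R1.
R2 ← R2 / (-3/2).
R1 ← R1 − 1/2·R2.
R3 ← R3 − 9/2·R2.
R3 ← R3 / (10).
R1 ← R1 + 1/3·R3.
R2 ← R2 + 13/3·R3.
Reading off the reduced rows gives x = -1, y = 1, z = 5/3.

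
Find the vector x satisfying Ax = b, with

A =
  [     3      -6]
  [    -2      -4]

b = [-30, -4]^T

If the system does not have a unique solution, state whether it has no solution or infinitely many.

Row-reduce the augmented matrix:
R1 ← R1 / (3).
R2 ← R2 + 2·R1.
R2 ← R2 / (-8).
R1 ← R1 + 2·R2.
Reading off the reduced rows gives x_1 = -4, x_2 = 3.

x_1 = -4, x_2 = 3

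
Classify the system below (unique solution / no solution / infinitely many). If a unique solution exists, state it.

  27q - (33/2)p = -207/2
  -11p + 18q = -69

infinitely many solutions

Row-reduce:
R1 ← R1 / (-33/2).
R2 ← R2 + 11·R1.
Rank is 1 with 2 unknowns, leaving q free.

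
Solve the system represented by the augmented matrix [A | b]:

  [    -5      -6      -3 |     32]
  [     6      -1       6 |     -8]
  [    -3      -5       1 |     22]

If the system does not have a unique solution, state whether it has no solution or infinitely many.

x_1 = -1, x_2 = -4, x_3 = -1

Row-reduce the augmented matrix:
R1 ← R1 / (-5).
R2 ← R2 − 6·R1.
R3 ← R3 + 3·R1.
R2 ← R2 / (-41/5).
R1 ← R1 − 6/5·R2.
R3 ← R3 + 7/5·R2.
R3 ← R3 / (98/41).
R1 ← R1 − 39/41·R3.
R2 ← R2 + 12/41·R3.
Reading off the reduced rows gives x_1 = -1, x_2 = -4, x_3 = -1.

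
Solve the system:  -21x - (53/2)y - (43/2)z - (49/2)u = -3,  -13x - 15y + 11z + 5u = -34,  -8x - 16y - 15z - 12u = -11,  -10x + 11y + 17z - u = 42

no solution

Row-reduce:
R1 ← R1 / (-21).
R2 ← R2 + 13·R1.
R3 ← R3 + 8·R1.
R4 ← R4 + 10·R1.
R2 ← R2 / (59/42).
R1 ← R1 − 53/42·R2.
R3 ← R3 + 124/21·R2.
R4 ← R4 − 496/21·R2.
R3 ← R3 / (5627/59).
R1 ← R1 + 1228/59·R3.
R2 ← R2 − 1021/59·R3.
R4 ← R4 + 22508/59·R3.
Row 4 reduces to 0 = 4, a contradiction. The system is inconsistent.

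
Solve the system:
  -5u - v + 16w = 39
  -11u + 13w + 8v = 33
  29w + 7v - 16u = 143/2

no solution

Row-reduce:
R1 ← R1 / (-5).
R2 ← R2 + 11·R1.
R3 ← R3 + 16·R1.
R2 ← R2 / (51/5).
R1 ← R1 − 1/5·R2.
R3 ← R3 − 51/5·R2.
Row 3 reduces to 0 = -1/2, a contradiction. The system is inconsistent.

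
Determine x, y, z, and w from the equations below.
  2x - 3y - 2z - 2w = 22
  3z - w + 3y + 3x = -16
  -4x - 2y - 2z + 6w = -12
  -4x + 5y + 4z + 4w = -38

x = -2, y = -6, z = 1, w = -5

Row-reduce the augmented matrix:
R1 ← R1 / (2).
R2 ← R2 − 3·R1.
R3 ← R3 + 4·R1.
R4 ← R4 + 4·R1.
R2 ← R2 / (15/2).
R1 ← R1 + 3/2·R2.
R3 ← R3 + 8·R2.
R4 ← R4 + 1·R2.
R3 ← R3 / (2/5).
R1 ← R1 − 1/5·R3.
R2 ← R2 − 4/5·R3.
R4 ← R4 − 4/5·R3.
R4 ← R4 / (-8).
R1 ← R1 + 8/3·R4.
R2 ← R2 + 8·R4.
R3 ← R3 − 31/3·R4.
Reading off the reduced rows gives x = -2, y = -6, z = 1, w = -5.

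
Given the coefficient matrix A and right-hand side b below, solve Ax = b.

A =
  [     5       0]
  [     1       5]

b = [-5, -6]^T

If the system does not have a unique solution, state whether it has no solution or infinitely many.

x_1 = -1, x_2 = -1

Row-reduce the augmented matrix:
R1 ← R1 / (5).
R2 ← R2 − 1·R1.
R2 ← R2 / (5).
Reading off the reduced rows gives x_1 = -1, x_2 = -1.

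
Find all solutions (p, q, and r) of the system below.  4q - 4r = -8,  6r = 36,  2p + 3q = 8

Row-reduce the augmented matrix:
Swap R1 and R3.
R1 ← R1 / (2).
Swap R2 and R3.
R2 ← R2 / (4).
R1 ← R1 − 3/2·R2.
R3 ← R3 / (6).
R1 ← R1 − 3/2·R3.
R2 ← R2 + 1·R3.
Reading off the reduced rows gives p = -2, q = 4, r = 6.

p = -2, q = 4, r = 6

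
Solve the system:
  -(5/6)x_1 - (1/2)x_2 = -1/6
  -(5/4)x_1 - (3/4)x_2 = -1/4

Row-reduce:
R1 ← R1 / (-5/6).
R2 ← R2 + 5/4·R1.
Rank is 1 with 2 unknowns, leaving x_2 free.

infinitely many solutions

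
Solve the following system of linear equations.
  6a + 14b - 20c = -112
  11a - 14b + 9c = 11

infinitely many solutions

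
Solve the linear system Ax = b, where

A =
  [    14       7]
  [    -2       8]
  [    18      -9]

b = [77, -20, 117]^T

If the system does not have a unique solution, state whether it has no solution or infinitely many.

x_1 = 6, x_2 = -1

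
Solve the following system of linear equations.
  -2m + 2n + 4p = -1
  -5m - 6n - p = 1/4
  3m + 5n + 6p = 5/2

m = 1, n = -1, p = 3/4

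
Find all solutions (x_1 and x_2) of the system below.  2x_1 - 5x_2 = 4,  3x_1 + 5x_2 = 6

Row-reduce the augmented matrix:
R1 ← R1 / (2).
R2 ← R2 − 3·R1.
R2 ← R2 / (25/2).
R1 ← R1 + 5/2·R2.
Reading off the reduced rows gives x_1 = 2, x_2 = 0.

x_1 = 2, x_2 = 0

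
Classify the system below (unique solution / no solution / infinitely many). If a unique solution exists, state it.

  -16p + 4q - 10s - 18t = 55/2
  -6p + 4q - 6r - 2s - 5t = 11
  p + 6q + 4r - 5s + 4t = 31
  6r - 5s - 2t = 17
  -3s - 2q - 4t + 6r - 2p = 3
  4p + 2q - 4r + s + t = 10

Row-reduce:
R1 ← R1 / (-16).
R2 ← R2 + 6·R1.
R3 ← R3 − 1·R1.
R5 ← R5 + 2·R1.
R6 ← R6 − 4·R1.
R2 ← R2 / (5/2).
R1 ← R1 + 1/4·R2.
R3 ← R3 − 25/4·R2.
R5 ← R5 + 5/2·R2.
R6 ← R6 − 3·R2.
R3 ← R3 / (19).
R1 ← R1 + 3/5·R3.
R2 ← R2 + 12/5·R3.
R4 ← R4 − 6·R3.
R6 ← R6 − 16/5·R3.
R4 ← R4 / (-35/19).
R1 ← R1 − 46/95·R4.
R2 ← R2 + 107/190·R4.
R3 ← R3 + 10/19·R4.
R6 ← R6 + 182/95·R4.
Swap R5 and R6.
R5 ← R5 / (-94/25).
R1 ← R1 − 149/175·R5.
R2 ← R2 − 171/175·R5.
R3 ← R3 − 5/14·R5.
R4 ← R4 − 29/35·R5.
Row 6 reduces to 0 = 1/4, a contradiction. The system is inconsistent.

no solution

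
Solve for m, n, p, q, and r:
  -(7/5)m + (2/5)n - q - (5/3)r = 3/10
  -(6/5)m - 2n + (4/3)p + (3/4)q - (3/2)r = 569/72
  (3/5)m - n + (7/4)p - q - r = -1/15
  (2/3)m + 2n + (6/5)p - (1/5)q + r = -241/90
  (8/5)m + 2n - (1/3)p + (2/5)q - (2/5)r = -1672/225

m = -8/3, n = -3/2, p = 4/3, q = 3/2, r = 4/5

Row-reduce the augmented matrix:
R1 ← R1 / (-7/5).
R2 ← R2 + 6/5·R1.
R3 ← R3 − 3/5·R1.
R4 ← R4 − 2/3·R1.
R5 ← R5 − 8/5·R1.
R2 ← R2 / (-82/35).
R1 ← R1 + 2/7·R2.
R3 ← R3 + 29/35·R2.
R4 ← R4 − 46/21·R2.
R5 ← R5 − 86/35·R2.
R3 ← R3 / (629/492).
R1 ← R1 + 20/123·R3.
R2 ← R2 + 70/123·R3.
R4 ← R4 − 4514/1845·R3.
R5 ← R5 − 131/123·R3.
R4 ← R4 / (4741/1020).
R1 ← R1 − 665/2516·R4.
R2 ← R2 + 7925/5032·R4.
R3 ← R3 + 1965/1258·R4.
R5 ← R5 − 32787/12580·R4.
R5 ← R5 / (-684919/239205).
R1 ← R1 − 12640/15947·R5.
R2 ← R2 − 40295/95682·R5.
R3 ← R3 + 2998/15947·R5.
R4 ← R4 − 938/1293·R5.
Reading off the reduced rows gives m = -8/3, n = -3/2, p = 4/3, q = 3/2, r = 4/5.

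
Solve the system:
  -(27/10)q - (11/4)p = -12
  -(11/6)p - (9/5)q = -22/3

Row-reduce:
R1 ← R1 / (-11/4).
R2 ← R2 + 11/6·R1.
Row 2 reduces to 0 = 2/3, a contradiction. The system is inconsistent.

no solution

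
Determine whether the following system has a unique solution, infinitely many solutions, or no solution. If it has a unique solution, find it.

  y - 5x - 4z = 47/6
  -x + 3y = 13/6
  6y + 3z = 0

Row-reduce the augmented matrix:
R1 ← R1 / (-5).
R2 ← R2 + 1·R1.
R2 ← R2 / (14/5).
R1 ← R1 + 1/5·R2.
R3 ← R3 − 6·R2.
R3 ← R3 / (9/7).
R1 ← R1 − 6/7·R3.
R2 ← R2 − 2/7·R3.
Reading off the reduced rows gives x = -2/3, y = 1/2, z = -1.

x = -2/3, y = 1/2, z = -1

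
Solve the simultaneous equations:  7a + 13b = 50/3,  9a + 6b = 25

Row-reduce the augmented matrix:
R1 ← R1 / (7).
R2 ← R2 − 9·R1.
R2 ← R2 / (-75/7).
R1 ← R1 − 13/7·R2.
Reading off the reduced rows gives a = 3, b = -1/3.

a = 3, b = -1/3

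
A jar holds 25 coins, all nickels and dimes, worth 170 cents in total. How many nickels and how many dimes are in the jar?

nickels: 16, dimes: 9

Let n = nickels, d = dimes.
  n + d = 25
  5n + 10d = 170
Row-reduce the augmented matrix:
R2 ← R2 − 5·R1.
R2 ← R2 / (5).
R1 ← R1 − 1·R2.
Reading off the reduced rows gives n = 16, d = 9.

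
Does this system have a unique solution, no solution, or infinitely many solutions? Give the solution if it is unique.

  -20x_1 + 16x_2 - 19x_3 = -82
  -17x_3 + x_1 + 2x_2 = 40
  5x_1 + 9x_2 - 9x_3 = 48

Row-reduce the augmented matrix:
R1 ← R1 / (-20).
R2 ← R2 − 1·R1.
R3 ← R3 − 5·R1.
R2 ← R2 / (14/5).
R1 ← R1 + 4/5·R2.
R3 ← R3 − 13·R2.
R3 ← R3 / (3897/56).
R1 ← R1 + 117/28·R3.
R2 ← R2 + 359/56·R3.
Reading off the reduced rows gives x_1 = 6, x_2 = 0, x_3 = -2.

x_1 = 6, x_2 = 0, x_3 = -2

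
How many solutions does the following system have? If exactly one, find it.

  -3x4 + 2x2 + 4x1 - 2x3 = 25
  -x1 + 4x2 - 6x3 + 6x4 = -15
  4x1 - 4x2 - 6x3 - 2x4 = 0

Row-reduce:
R1 ← R1 / (4).
R2 ← R2 + 1·R1.
R3 ← R3 − 4·R1.
R2 ← R2 / (9/2).
R1 ← R1 − 1/2·R2.
R3 ← R3 + 6·R2.
R3 ← R3 / (-38/3).
R1 ← R1 − 2/9·R3.
R2 ← R2 + 13/9·R3.
Rank is 3 with 4 unknowns, leaving x4 free.

infinitely many solutions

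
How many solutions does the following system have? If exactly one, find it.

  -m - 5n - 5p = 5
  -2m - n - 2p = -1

Row-reduce:
R1 ← R1 / (-1).
R2 ← R2 + 2·R1.
R2 ← R2 / (9).
R1 ← R1 − 5·R2.
Rank is 2 with 3 unknowns, leaving p free.

infinitely many solutions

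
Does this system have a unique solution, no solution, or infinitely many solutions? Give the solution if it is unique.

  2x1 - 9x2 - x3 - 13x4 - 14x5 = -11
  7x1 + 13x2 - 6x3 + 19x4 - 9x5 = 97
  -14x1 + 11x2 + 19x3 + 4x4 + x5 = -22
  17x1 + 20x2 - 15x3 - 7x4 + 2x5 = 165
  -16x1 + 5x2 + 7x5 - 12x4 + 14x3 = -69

Row-reduce the augmented matrix:
R1 ← R1 / (2).
R2 ← R2 − 7·R1.
R3 ← R3 + 14·R1.
R4 ← R4 − 17·R1.
R5 ← R5 + 16·R1.
R2 ← R2 / (89/2).
R1 ← R1 + 9/2·R2.
R3 ← R3 + 52·R2.
R4 ← R4 − 193/2·R2.
R5 ← R5 + 67·R2.
R3 ← R3 / (808/89).
R1 ← R1 + 67/89·R3.
R2 ← R2 + 5/89·R3.
R4 ← R4 + 96/89·R3.
R5 ← R5 − 199/89·R3.
R4 ← R4 / (-3813/101).
R1 ← R1 + 761/808·R4.
R2 ← R2 − 1113/808·R4.
R3 ← R3 + 1035/808·R4.
R5 ← R5 + 12947/808·R4.
R5 ← R5 / (-169310/3813).
R1 ← R1 + 29849/3813·R5.
R2 ← R2 − 2059/1271·R5.
R3 ← R3 + 8256/1271·R5.
R4 ← R4 + 2857/3813·R5.
Reading off the reduced rows gives x1 = 6, x2 = 4, x3 = 1, x4 = 0, x5 = -1.

x1 = 6, x2 = 4, x3 = 1, x4 = 0, x5 = -1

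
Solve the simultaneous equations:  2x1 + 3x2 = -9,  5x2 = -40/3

Row-reduce the augmented matrix:
R1 ← R1 / (2).
R2 ← R2 / (5).
R1 ← R1 − 3/2·R2.
Reading off the reduced rows gives x1 = -1/2, x2 = -8/3.

x1 = -1/2, x2 = -8/3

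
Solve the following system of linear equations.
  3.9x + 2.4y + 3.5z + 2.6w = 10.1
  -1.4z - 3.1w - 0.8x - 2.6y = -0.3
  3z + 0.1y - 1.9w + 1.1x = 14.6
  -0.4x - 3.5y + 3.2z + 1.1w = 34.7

Row-reduce the augmented matrix:
R1 ← R1 / (39/10).
R2 ← R2 + 4/5·R1.
R3 ← R3 − 11/10·R1.
R4 ← R4 + 2/5·R1.
R2 ← R2 / (-137/65).
R1 ← R1 − 8/13·R2.
R3 ← R3 + 15/26·R2.
R4 ← R4 + 423/130·R2.
R3 ← R3 / (904/411).
R1 ← R1 − 287/411·R3.
R2 ← R2 − 133/411·R3.
R4 ← R4 − 3791/822·R3.
R4 ← R4 / (339091/36160).
R1 ← R1 − 9587/18080·R4.
R2 ← R2 − 27153/18080·R4.
R3 ← R3 + 15871/18080·R4.
Reading off the reduced rows gives x = -1, y = -4, z = 6, w = 1.

x = -1, y = -4, z = 6, w = 1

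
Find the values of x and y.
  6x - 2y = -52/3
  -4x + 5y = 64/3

Row-reduce the augmented matrix:
R1 ← R1 / (6).
R2 ← R2 + 4·R1.
R2 ← R2 / (11/3).
R1 ← R1 + 1/3·R2.
Reading off the reduced rows gives x = -2, y = 8/3.

x = -2, y = 8/3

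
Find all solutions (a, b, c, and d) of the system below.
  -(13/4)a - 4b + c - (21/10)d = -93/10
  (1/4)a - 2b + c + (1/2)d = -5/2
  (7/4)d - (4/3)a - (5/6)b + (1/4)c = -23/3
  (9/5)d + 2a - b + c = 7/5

Row-reduce:
R1 ← R1 / (-13/4).
R2 ← R2 − 1/4·R1.
R3 ← R3 + 4/3·R1.
R4 ← R4 − 2·R1.
R2 ← R2 / (-30/13).
R1 ← R1 − 16/13·R2.
R3 ← R3 − 21/26·R2.
R4 ← R4 + 45/13·R2.
R3 ← R3 / (13/60).
R1 ← R1 − 4/15·R3.
R2 ← R2 + 7/15·R3.
Row 4 reduces to 0 = 1/2, a contradiction. The system is inconsistent.

no solution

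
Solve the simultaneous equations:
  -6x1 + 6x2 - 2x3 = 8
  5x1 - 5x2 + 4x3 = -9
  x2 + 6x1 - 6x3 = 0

Row-reduce the augmented matrix:
R1 ← R1 / (-6).
R2 ← R2 − 5·R1.
R3 ← R3 − 6·R1.
Swap R2 and R3.
R2 ← R2 / (7).
R1 ← R1 + 1·R2.
R3 ← R3 / (7/3).
R1 ← R1 + 17/21·R3.
R2 ← R2 + 8/7·R3.
Reading off the reduced rows gives x1 = -1, x2 = 0, x3 = -1.

x1 = -1, x2 = 0, x3 = -1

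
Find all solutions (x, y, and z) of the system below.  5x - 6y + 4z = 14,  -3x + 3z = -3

infinitely many solutions

Row-reduce:
R1 ← R1 / (5).
R2 ← R2 + 3·R1.
R2 ← R2 / (-18/5).
R1 ← R1 + 6/5·R2.
Rank is 2 with 3 unknowns, leaving z free.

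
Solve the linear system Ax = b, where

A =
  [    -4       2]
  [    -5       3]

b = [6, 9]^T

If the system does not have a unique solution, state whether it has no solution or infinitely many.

x_1 = 0, x_2 = 3

Row-reduce the augmented matrix:
R1 ← R1 / (-4).
R2 ← R2 + 5·R1.
R2 ← R2 / (1/2).
R1 ← R1 + 1/2·R2.
Reading off the reduced rows gives x_1 = 0, x_2 = 3.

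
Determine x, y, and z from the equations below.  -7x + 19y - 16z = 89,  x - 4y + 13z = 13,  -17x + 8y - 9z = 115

x = -6, y = 5, z = 3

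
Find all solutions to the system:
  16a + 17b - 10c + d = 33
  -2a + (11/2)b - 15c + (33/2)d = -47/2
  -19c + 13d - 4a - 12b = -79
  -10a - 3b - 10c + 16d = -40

infinitely many solutions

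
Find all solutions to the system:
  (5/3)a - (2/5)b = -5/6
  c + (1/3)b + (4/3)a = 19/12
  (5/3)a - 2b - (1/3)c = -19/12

a = -1/2, b = 0, c = 9/4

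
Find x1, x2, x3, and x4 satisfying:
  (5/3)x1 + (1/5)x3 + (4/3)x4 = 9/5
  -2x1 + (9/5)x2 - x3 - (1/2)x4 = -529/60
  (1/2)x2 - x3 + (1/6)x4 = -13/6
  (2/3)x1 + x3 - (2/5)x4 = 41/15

x1 = 11/5, x2 = -5/2, x3 = 2/3, x4 = -3/2

Row-reduce the augmented matrix:
R1 ← R1 / (5/3).
R2 ← R2 + 2·R1.
R4 ← R4 − 2/3·R1.
R2 ← R2 / (9/5).
R3 ← R3 − 1/2·R2.
R3 ← R3 / (-71/90).
R1 ← R1 − 3/25·R3.
R2 ← R2 + 19/45·R3.
R4 ← R4 − 23/25·R3.
R4 ← R4 / (-2333/2130).
R1 ← R1 − 553/710·R4.
R2 ← R2 − 146/213·R4.
R3 ← R3 − 25/142·R4.
Reading off the reduced rows gives x1 = 11/5, x2 = -5/2, x3 = 2/3, x4 = -3/2.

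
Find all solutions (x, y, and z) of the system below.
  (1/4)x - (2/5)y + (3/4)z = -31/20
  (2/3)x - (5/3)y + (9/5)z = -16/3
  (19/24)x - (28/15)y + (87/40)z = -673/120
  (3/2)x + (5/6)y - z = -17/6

no solution

Row-reduce:
R1 ← R1 / (1/4).
R2 ← R2 − 2/3·R1.
R3 ← R3 − 19/24·R1.
R4 ← R4 − 3/2·R1.
R2 ← R2 / (-3/5).
R1 ← R1 + 8/5·R2.
R3 ← R3 + 3/5·R2.
R4 ← R4 − 97/30·R2.
Swap R3 and R4.
R3 ← R3 / (-296/45).
R1 ← R1 − 53/15·R3.
R2 ← R2 − 1/3·R3.
Row 4 reduces to 0 = 1/2, a contradiction. The system is inconsistent.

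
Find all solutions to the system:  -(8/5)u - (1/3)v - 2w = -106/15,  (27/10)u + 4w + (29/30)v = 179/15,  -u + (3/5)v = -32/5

Row-reduce:
R1 ← R1 / (-8/5).
R2 ← R2 − 27/10·R1.
R3 ← R3 + 1·R1.
R2 ← R2 / (97/240).
R1 ← R1 − 5/24·R2.
R3 ← R3 − 97/120·R2.
Row 3 reduces to 0 = -2, a contradiction. The system is inconsistent.

no solution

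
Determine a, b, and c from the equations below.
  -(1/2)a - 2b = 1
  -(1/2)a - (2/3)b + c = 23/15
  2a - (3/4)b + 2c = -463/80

Row-reduce the augmented matrix:
R1 ← R1 / (-1/2).
R2 ← R2 + 1/2·R1.
R3 ← R3 − 2·R1.
R2 ← R2 / (4/3).
R1 ← R1 − 4·R2.
R3 ← R3 + 35/4·R2.
R3 ← R3 / (137/16).
R1 ← R1 + 3·R3.
R2 ← R2 − 3/4·R3.
Reading off the reduced rows gives a = -3, b = 1/4, c = 1/5.

a = -3, b = 1/4, c = 1/5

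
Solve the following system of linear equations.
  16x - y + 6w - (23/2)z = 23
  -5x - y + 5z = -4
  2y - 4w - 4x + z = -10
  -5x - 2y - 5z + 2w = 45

Row-reduce:
R1 ← R1 / (16).
R2 ← R2 + 5·R1.
R3 ← R3 + 4·R1.
R4 ← R4 + 5·R1.
R2 ← R2 / (-21/16).
R1 ← R1 + 1/16·R2.
R3 ← R3 − 7/4·R2.
R4 ← R4 + 37/16·R2.
Swap R3 and R4.
R3 ← R3 / (-155/14).
R1 ← R1 + 11/14·R3.
R2 ← R2 + 15/14·R3.
Rank is 3 with 4 unknowns, leaving w free.

infinitely many solutions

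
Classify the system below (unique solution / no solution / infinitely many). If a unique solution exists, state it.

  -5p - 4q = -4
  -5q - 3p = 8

p = 4, q = -4

Row-reduce the augmented matrix:
R1 ← R1 / (-5).
R2 ← R2 + 3·R1.
R2 ← R2 / (-13/5).
R1 ← R1 − 4/5·R2.
Reading off the reduced rows gives p = 4, q = -4.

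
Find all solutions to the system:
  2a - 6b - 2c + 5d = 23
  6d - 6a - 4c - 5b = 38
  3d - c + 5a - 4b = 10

infinitely many solutions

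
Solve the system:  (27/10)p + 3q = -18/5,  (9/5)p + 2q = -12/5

infinitely many solutions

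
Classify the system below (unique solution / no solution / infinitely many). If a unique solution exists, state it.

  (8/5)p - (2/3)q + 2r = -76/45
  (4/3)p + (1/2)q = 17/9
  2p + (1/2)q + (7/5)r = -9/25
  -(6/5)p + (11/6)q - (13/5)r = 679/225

Row-reduce the augmented matrix:
R1 ← R1 / (8/5).
R2 ← R2 − 4/3·R1.
R3 ← R3 − 2·R1.
R4 ← R4 + 6/5·R1.
R2 ← R2 / (19/18).
R1 ← R1 + 5/12·R2.
R3 ← R3 − 4/3·R2.
R4 ← R4 − 4/3·R2.
R3 ← R3 / (191/190).
R1 ← R1 − 45/76·R3.
R2 ← R2 + 30/19·R3.
R4 ← R4 − 191/190·R3.
R4 reduces to 0 = 0, so the extra equation is consistent.
Reading off the reduced rows gives p = 5/3, q = -2/3, r = -12/5.

p = 5/3, q = -2/3, r = -12/5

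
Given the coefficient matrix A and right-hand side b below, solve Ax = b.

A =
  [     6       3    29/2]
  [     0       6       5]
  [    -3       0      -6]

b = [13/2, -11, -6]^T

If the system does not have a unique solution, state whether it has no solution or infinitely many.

infinitely many solutions

Row-reduce:
R1 ← R1 / (6).
R3 ← R3 + 3·R1.
R2 ← R2 / (6).
R1 ← R1 − 1/2·R2.
R3 ← R3 − 3/2·R2.
Rank is 2 with 3 unknowns, leaving x_3 free.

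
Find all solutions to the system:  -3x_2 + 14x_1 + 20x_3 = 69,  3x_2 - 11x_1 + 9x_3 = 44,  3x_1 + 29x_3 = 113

infinitely many solutions

Row-reduce:
R1 ← R1 / (14).
R2 ← R2 + 11·R1.
R3 ← R3 − 3·R1.
R2 ← R2 / (9/14).
R1 ← R1 + 3/14·R2.
R3 ← R3 − 9/14·R2.
Rank is 2 with 3 unknowns, leaving x_3 free.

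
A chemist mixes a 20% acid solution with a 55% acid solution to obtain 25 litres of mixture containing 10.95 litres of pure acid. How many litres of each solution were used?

litres of solution A: 8, litres of solution B: 17

Let a = litres of solution A, b = litres of solution B.
  a + b = 25
  (1/5)a + (11/20)b = 219/20
Row-reduce the augmented matrix:
R2 ← R2 − 1/5·R1.
R2 ← R2 / (7/20).
R1 ← R1 − 1·R2.
Reading off the reduced rows gives a = 8, b = 17.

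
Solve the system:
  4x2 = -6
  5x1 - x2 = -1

Row-reduce the augmented matrix:
Swap R1 and R2.
R1 ← R1 / (5).
R2 ← R2 / (4).
R1 ← R1 + 1/5·R2.
Reading off the reduced rows gives x1 = -1/2, x2 = -3/2.

x1 = -1/2, x2 = -3/2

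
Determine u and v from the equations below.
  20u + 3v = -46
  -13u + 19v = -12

Row-reduce the augmented matrix:
R1 ← R1 / (20).
R2 ← R2 + 13·R1.
R2 ← R2 / (419/20).
R1 ← R1 − 3/20·R2.
Reading off the reduced rows gives u = -2, v = -2.

u = -2, v = -2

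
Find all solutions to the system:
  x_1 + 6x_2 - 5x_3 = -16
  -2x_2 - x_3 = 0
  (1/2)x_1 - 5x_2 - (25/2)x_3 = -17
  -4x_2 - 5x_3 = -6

Row-reduce:
R3 ← R3 − 1/2·R1.
R2 ← R2 / (-2).
R1 ← R1 − 6·R2.
R3 ← R3 + 8·R2.
R4 ← R4 + 4·R2.
R3 ← R3 / (-6).
R1 ← R1 + 8·R3.
R2 ← R2 − 1/2·R3.
R4 ← R4 + 3·R3.
Row 4 reduces to 0 = -3/2, a contradiction. The system is inconsistent.

no solution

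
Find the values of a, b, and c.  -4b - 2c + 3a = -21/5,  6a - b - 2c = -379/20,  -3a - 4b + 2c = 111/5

Row-reduce the augmented matrix:
R1 ← R1 / (3).
R2 ← R2 − 6·R1.
R3 ← R3 + 3·R1.
R2 ← R2 / (7).
R1 ← R1 + 4/3·R2.
R3 ← R3 + 8·R2.
R3 ← R3 / (16/7).
R1 ← R1 + 2/7·R3.
R2 ← R2 − 2/7·R3.
Reading off the reduced rows gives a = -8/3, b = -9/4, c = 13/5.

a = -8/3, b = -9/4, c = 13/5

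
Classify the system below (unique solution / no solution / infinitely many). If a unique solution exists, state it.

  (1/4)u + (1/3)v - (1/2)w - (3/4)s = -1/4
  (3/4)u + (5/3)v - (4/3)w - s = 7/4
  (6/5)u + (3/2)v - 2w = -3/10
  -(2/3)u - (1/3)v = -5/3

u = 1, v = 3, w = 3, s = 0

Row-reduce the augmented matrix:
R1 ← R1 / (1/4).
R2 ← R2 − 3/4·R1.
R3 ← R3 − 6/5·R1.
R4 ← R4 + 2/3·R1.
R2 ← R2 / (2/3).
R1 ← R1 − 4/3·R2.
R3 ← R3 + 1/10·R2.
R4 ← R4 − 5/9·R2.
R3 ← R3 / (17/40).
R1 ← R1 + 7/3·R3.
R2 ← R2 − 1/4·R3.
R4 ← R4 + 53/36·R3.
R4 ← R4 / (514/51).
R1 ← R1 − 260/17·R4.
R2 ← R2 + 6/17·R4.
R3 ← R3 − 303/34·R4.
Reading off the reduced rows gives u = 1, v = 3, w = 3, s = 0.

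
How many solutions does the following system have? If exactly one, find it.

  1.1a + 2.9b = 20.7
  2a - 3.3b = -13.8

a = 3, b = 6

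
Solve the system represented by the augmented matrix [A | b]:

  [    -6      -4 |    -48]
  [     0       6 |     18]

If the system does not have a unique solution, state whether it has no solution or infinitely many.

Row-reduce the augmented matrix:
R1 ← R1 / (-6).
R2 ← R2 / (6).
R1 ← R1 − 2/3·R2.
Reading off the reduced rows gives x_1 = 6, x_2 = 3.

x_1 = 6, x_2 = 3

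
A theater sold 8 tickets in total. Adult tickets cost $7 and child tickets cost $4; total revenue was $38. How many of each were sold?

Let a = adult tickets, c = child tickets.
  a + c = 8
  7a + 4c = 38
From equation 1: a = 8 − c.
Substitute into equation 2 and solve: c = 6.
Then a = 2.

adult tickets: 2, child tickets: 6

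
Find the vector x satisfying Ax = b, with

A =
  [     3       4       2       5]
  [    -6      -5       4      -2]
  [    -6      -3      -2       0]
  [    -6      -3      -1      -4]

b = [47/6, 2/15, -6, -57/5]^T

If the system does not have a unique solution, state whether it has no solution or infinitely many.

x_1 = 3/2, x_2 = -5/3, x_3 = 1, x_4 = 8/5

Row-reduce the augmented matrix:
R1 ← R1 / (3).
R2 ← R2 + 6·R1.
R3 ← R3 + 6·R1.
R4 ← R4 + 6·R1.
R2 ← R2 / (3).
R1 ← R1 − 4/3·R2.
R3 ← R3 − 5·R2.
R4 ← R4 − 5·R2.
R3 ← R3 / (-34/3).
R1 ← R1 + 26/9·R3.
R2 ← R2 − 8/3·R3.
R4 ← R4 + 31/3·R3.
R4 ← R4 / (-73/17).
R1 ← R1 + 53/51·R4.
R2 ← R2 − 32/17·R4.
R3 ← R3 − 5/17·R4.
Reading off the reduced rows gives x_1 = 3/2, x_2 = -5/3, x_3 = 1, x_4 = 8/5.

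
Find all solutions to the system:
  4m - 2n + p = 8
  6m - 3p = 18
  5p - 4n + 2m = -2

Row-reduce:
R1 ← R1 / (4).
R2 ← R2 − 6·R1.
R3 ← R3 − 2·R1.
R2 ← R2 / (3).
R1 ← R1 + 1/2·R2.
R3 ← R3 + 3·R2.
Rank is 2 with 3 unknowns, leaving p free.

infinitely many solutions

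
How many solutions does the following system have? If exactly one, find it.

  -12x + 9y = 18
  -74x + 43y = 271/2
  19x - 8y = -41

no solution

Row-reduce:
R1 ← R1 / (-12).
R2 ← R2 + 74·R1.
R3 ← R3 − 19·R1.
R2 ← R2 / (-25/2).
R1 ← R1 + 3/4·R2.
R3 ← R3 − 25/4·R2.
Row 3 reduces to 0 = -1/4, a contradiction. The system is inconsistent.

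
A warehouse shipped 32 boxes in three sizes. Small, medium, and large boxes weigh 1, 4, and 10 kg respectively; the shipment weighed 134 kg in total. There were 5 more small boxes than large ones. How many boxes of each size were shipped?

small boxes: 12, medium boxes: 13, large boxes: 7

Let s = small boxes, m = medium boxes, l = large boxes.
  l + s + m = 32
  s + 4m + 10l = 134
  -l + s = 5
Row-reduce the augmented matrix:
R2 ← R2 − 1·R1.
R3 ← R3 − 1·R1.
R2 ← R2 / (3).
R1 ← R1 − 1·R2.
R3 ← R3 + 1·R2.
R1 ← R1 + 2·R3.
R2 ← R2 − 3·R3.
Reading off the reduced rows gives s = 12, m = 13, l = 7.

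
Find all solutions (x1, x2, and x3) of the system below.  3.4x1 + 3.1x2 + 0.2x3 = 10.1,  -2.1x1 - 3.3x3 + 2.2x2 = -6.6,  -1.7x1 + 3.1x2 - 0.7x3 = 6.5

x1 = 0, x2 = 3, x3 = 4

Row-reduce the augmented matrix:
R1 ← R1 / (17/5).
R2 ← R2 + 21/10·R1.
R3 ← R3 + 17/10·R1.
R2 ← R2 / (1399/340).
R1 ← R1 − 31/34·R2.
R3 ← R3 − 93/20·R2.
R3 ← R3 / (20913/6995).
R1 ← R1 − 1067/1399·R3.
R2 ← R2 + 1080/1399·R3.
Reading off the reduced rows gives x1 = 0, x2 = 3, x3 = 4.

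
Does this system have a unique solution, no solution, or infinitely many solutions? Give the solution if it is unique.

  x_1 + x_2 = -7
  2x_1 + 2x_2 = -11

Row-reduce:
R2 ← R2 − 2·R1.
Row 2 reduces to 0 = 3, a contradiction. The system is inconsistent.

no solution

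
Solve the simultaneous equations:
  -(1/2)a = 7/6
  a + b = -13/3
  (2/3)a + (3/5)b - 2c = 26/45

a = -7/3, b = -2, c = -5/3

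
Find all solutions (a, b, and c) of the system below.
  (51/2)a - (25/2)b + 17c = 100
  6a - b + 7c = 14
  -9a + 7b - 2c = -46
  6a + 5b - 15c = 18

Row-reduce:
R1 ← R1 / (51/2).
R2 ← R2 − 6·R1.
R3 ← R3 + 9·R1.
R4 ← R4 − 6·R1.
R2 ← R2 / (33/17).
R1 ← R1 + 25/51·R2.
R3 ← R3 − 44/17·R2.
R4 ← R4 − 135/17·R2.
Swap R3 and R4.
R3 ← R3 / (-344/11).
R1 ← R1 − 47/33·R3.
R2 ← R2 − 17/11·R3.
Row 4 reduces to 0 = 2, a contradiction. The system is inconsistent.

no solution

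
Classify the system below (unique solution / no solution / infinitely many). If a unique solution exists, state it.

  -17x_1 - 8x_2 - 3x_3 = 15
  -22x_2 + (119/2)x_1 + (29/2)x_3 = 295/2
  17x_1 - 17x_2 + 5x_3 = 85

infinitely many solutions

Row-reduce:
R1 ← R1 / (-17).
R2 ← R2 − 119/2·R1.
R3 ← R3 − 17·R1.
R2 ← R2 / (-50).
R1 ← R1 − 8/17·R2.
R3 ← R3 + 25·R2.
Rank is 2 with 3 unknowns, leaving x_3 free.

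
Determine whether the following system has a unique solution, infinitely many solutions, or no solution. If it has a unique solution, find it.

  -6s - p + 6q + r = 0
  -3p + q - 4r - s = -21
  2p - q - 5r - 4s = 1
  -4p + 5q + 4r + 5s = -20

p = 3, q = -2, r = 3, s = -2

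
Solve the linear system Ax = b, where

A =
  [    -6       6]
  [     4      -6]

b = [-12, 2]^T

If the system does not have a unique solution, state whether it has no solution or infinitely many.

x_1 = 5, x_2 = 3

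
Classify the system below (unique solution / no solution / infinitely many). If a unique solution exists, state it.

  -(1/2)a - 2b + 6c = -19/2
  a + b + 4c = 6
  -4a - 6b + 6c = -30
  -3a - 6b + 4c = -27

Row-reduce:
R1 ← R1 / (-1/2).
R2 ← R2 − 1·R1.
R3 ← R3 + 4·R1.
R4 ← R4 + 3·R1.
R2 ← R2 / (-3).
R1 ← R1 − 4·R2.
R3 ← R3 − 10·R2.
R4 ← R4 − 6·R2.
R3 ← R3 / (34/3).
R1 ← R1 − 28/3·R3.
R2 ← R2 + 16/3·R3.
Row 4 reduces to 0 = 4, a contradiction. The system is inconsistent.

no solution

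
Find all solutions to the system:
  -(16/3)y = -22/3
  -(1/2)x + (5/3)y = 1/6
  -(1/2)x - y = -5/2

no solution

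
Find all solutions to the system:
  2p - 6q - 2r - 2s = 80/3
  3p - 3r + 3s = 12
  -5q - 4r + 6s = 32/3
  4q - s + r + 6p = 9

p = 3, q = -2, r = -8/3, s = -5/3

Row-reduce the augmented matrix:
R1 ← R1 / (2).
R2 ← R2 − 3·R1.
R4 ← R4 − 6·R1.
R2 ← R2 / (9).
R1 ← R1 + 3·R2.
R3 ← R3 + 5·R2.
R4 ← R4 − 22·R2.
R3 ← R3 / (-4).
R1 ← R1 + 1·R3.
R4 ← R4 − 7·R3.
R4 ← R4 / (20/3).
R1 ← R1 + 4/3·R4.
R2 ← R2 − 2/3·R4.
R3 ← R3 + 7/3·R4.
Reading off the reduced rows gives p = 3, q = -2, r = -8/3, s = -5/3.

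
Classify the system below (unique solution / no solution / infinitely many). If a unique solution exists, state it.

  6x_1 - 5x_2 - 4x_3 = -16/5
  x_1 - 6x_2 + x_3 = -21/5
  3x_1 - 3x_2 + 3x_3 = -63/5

x_1 = -2, x_2 = 0, x_3 = -11/5

Row-reduce the augmented matrix:
R1 ← R1 / (6).
R2 ← R2 − 1·R1.
R3 ← R3 − 3·R1.
R2 ← R2 / (-31/6).
R1 ← R1 + 5/6·R2.
R3 ← R3 + 1/2·R2.
R3 ← R3 / (150/31).
R1 ← R1 + 29/31·R3.
R2 ← R2 + 10/31·R3.
Reading off the reduced rows gives x_1 = -2, x_2 = 0, x_3 = -11/5.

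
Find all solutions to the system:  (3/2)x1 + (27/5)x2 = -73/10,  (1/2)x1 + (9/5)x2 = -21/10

no solution

Row-reduce:
R1 ← R1 / (3/2).
R2 ← R2 − 1/2·R1.
Row 2 reduces to 0 = 1/3, a contradiction. The system is inconsistent.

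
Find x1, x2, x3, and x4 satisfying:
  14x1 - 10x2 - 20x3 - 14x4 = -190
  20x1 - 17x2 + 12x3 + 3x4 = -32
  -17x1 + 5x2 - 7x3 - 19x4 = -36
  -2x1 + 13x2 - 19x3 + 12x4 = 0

Row-reduce the augmented matrix:
R1 ← R1 / (14).
R2 ← R2 − 20·R1.
R3 ← R3 + 17·R1.
R4 ← R4 + 2·R1.
R2 ← R2 / (-19/7).
R1 ← R1 + 5/7·R2.
R3 ← R3 + 50/7·R2.
R4 ← R4 − 81/7·R2.
R3 ← R3 / (-2623/19).
R1 ← R1 + 230/19·R3.
R2 ← R2 + 284/19·R3.
R4 ← R4 − 2871/19·R3.
R4 ← R4 / (6295/2623).
R1 ← R1 − 3702/2623·R4.
R2 ← R2 − 5187/2623·R4.
R3 ← R3 − 1834/2623·R4.
Reading off the reduced rows gives x1 = -5, x2 = -1, x3 = 3, x4 = 5.

x1 = -5, x2 = -1, x3 = 3, x4 = 5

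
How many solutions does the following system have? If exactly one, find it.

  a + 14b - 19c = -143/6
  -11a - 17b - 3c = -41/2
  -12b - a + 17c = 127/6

a = 3/2, b = 0, c = 4/3

Row-reduce the augmented matrix:
R2 ← R2 + 11·R1.
R3 ← R3 + 1·R1.
R2 ← R2 / (137).
R1 ← R1 − 14·R2.
R3 ← R3 − 2·R2.
R3 ← R3 / (150/137).
R1 ← R1 − 365/137·R3.
R2 ← R2 + 212/137·R3.
Reading off the reduced rows gives a = 3/2, b = 0, c = 4/3.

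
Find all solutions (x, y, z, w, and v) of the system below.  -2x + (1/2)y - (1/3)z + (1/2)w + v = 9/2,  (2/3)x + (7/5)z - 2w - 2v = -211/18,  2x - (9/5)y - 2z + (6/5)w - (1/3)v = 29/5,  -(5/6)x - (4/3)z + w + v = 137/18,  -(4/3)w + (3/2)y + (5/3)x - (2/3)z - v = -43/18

Row-reduce the augmented matrix:
R1 ← R1 / (-2).
R2 ← R2 − 2/3·R1.
R3 ← R3 − 2·R1.
R4 ← R4 + 5/6·R1.
R5 ← R5 − 5/3·R1.
R2 ← R2 / (1/6).
R1 ← R1 + 1/4·R2.
R3 ← R3 + 13/10·R2.
R4 ← R4 + 5/24·R2.
R5 ← R5 − 23/12·R2.
R3 ← R3 / (193/25).
R1 ← R1 − 21/10·R3.
R2 ← R2 − 116/15·R3.
R4 ← R4 − 5/12·R3.
R5 ← R5 + 473/30·R3.
R4 ← R4 / (-633/772).
R1 ← R1 − 165/386·R4.
R2 ← R2 − 313/193·R4.
R3 ← R3 + 315/193·R4.
R5 ← R5 + 3223/579·R4.
R5 ← R5 / (-17923/34182).
R1 ← R1 + 152/1899·R5.
R2 ← R2 − 4013/5697·R5.
R3 ← R3 − 40/633·R5.
R4 ← R4 − 5797/5697·R5.
Reading off the reduced rows gives x = -1/3, y = 1, z = -5/2, w = 3, v = 1.

x = -1/3, y = 1, z = -5/2, w = 3, v = 1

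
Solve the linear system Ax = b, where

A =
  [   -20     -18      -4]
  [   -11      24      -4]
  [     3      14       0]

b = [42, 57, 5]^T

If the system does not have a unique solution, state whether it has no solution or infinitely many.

infinitely many solutions

Row-reduce:
R1 ← R1 / (-20).
R2 ← R2 + 11·R1.
R3 ← R3 − 3·R1.
R2 ← R2 / (339/10).
R1 ← R1 − 9/10·R2.
R3 ← R3 − 113/10·R2.
Rank is 2 with 3 unknowns, leaving x_3 free.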